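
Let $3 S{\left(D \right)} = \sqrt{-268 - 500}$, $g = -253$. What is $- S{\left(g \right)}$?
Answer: $- \frac{16 i \sqrt{3}}{3} \approx - 9.2376 i$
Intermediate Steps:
$S{\left(D \right)} = \frac{16 i \sqrt{3}}{3}$ ($S{\left(D \right)} = \frac{\sqrt{-268 - 500}}{3} = \frac{\sqrt{-768}}{3} = \frac{16 i \sqrt{3}}{3}$)
$- S{\left(g \right)} = - \frac{16 i \sqrt{3}}{3}$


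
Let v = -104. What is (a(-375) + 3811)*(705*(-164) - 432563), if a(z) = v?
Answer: -2032114381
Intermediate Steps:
a(z) = -104
(a(-375) + 3811)*(705*(-164) - 432563) = (-104 + 3811)*(705*(-164) - 432563) = 3707*(-115620 - 432563) = 3707*(-548183) = -2032114381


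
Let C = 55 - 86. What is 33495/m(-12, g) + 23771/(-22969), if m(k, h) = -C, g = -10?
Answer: 768609754/712039 ≈ 1079.4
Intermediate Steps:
C = -31
m(k, h) = 31 (m(k, h) = -1*(-31) = 31)
33495/m(-12, g) + 23771/(-22969) = 33495/31 + 23771/(-22969) = 33495*(1/31) + 23771*(-1/22969) = 33495/31 - 23771/22969 = 768609754/712039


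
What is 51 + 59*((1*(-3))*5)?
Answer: -834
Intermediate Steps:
51 + 59*((1*(-3))*5) = 51 + 59*(-3*5) = 51 + 59*(-15) = 51 - 885 = -834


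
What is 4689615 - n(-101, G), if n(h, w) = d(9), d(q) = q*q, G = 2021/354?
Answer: 4689534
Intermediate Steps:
G = 2021/354 (G = 2021*(1/354) = 2021/354 ≈ 5.7090)
d(q) = q²
n(h, w) = 81 (n(h, w) = 9² = 81)
4689615 - n(-101, G) = 4689615 - 1*81 = 4689615 - 81 = 4689534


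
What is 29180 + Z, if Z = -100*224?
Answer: 6780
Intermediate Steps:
Z = -22400
29180 + Z = 29180 - 22400 = 6780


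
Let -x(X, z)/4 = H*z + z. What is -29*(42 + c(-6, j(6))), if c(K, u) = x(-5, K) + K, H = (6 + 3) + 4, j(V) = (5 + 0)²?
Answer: -10788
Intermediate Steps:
j(V) = 25 (j(V) = 5² = 25)
H = 13 (H = 9 + 4 = 13)
x(X, z) = -56*z (x(X, z) = -4*(13*z + z) = -56*z)
c(K, u) = -55*K (c(K, u) = -56*K + K = -55*K)
-29*(42 + c(-6, j(6))) = -29*(42 - 55*(-6)) = -29*(42 + 330) = -29*372 = -10788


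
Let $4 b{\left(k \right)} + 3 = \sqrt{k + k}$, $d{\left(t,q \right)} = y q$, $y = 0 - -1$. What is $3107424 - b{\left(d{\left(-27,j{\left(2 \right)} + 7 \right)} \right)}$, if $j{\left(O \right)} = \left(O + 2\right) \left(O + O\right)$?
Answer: $\frac{12429699}{4} - \frac{\sqrt{46}}{4} \approx 3.1074 \cdot 10^{6}$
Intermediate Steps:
$j{\left(O \right)} = 2 O \left(2 + O\right)$ ($j{\left(O \right)} = \left(2 + O\right) 2 O = 2 O \left(2 + O\right)$)
$y = 1$ ($y = 0 + 1 = 1$)
$d{\left(t,q \right)} = q$ ($d{\left(t,q \right)} = 1 q = q$)
$b{\left(k \right)} = - \frac{3}{4} + \frac{\sqrt{2} \sqrt{k}}{4}$ ($b{\left(k \right)} = - \frac{3}{4} + \frac{\sqrt{k + k}}{4} = - \frac{3}{4} + \frac{\sqrt{2 k}}{4} = - \frac{3}{4} + \frac{\sqrt{2} \sqrt{k}}{4}$)
$3107424 - b{\left(d{\left(-27,j{\left(2 \right)} + 7 \right)} \right)} = 3107424 - \left(- \frac{3}{4} + \frac{\sqrt{2} \sqrt{2 \cdot 2 \left(2 + 2\right) + 7}}{4}\right) = 3107424 - \left(- \frac{3}{4} + \frac{\sqrt{2} \sqrt{2 \cdot 2 \cdot 4 + 7}}{4}\right) = 3107424 - \left(- \frac{3}{4} + \frac{\sqrt{2} \sqrt{16 + 7}}{4}\right) = 3107424 - \left(- \frac{3}{4} + \frac{\sqrt{2} \sqrt{23}}{4}\right) = 3107424 - \left(- \frac{3}{4} + \frac{\sqrt{46}}{4}\right) = 3107424 + \left(\frac{3}{4} - \frac{\sqrt{46}}{4}\right) = \frac{12429699}{4} - \frac{\sqrt{46}}{4}$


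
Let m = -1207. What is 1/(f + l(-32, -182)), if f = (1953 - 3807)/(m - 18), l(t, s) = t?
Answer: -1225/37346 ≈ -0.032801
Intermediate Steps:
f = 1854/1225 (f = (1953 - 3807)/(-1207 - 18) = -1854/(-1225) = -1854*(-1/1225) = 1854/1225 ≈ 1.5135)
1/(f + l(-32, -182)) = 1/(1854/1225 - 32) = 1/(-37346/1225) = -1225/37346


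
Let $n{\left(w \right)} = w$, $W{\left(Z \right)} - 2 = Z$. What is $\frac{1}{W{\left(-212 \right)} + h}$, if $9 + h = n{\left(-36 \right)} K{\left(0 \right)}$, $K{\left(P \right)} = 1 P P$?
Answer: $- \frac{1}{219} \approx -0.0045662$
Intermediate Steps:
$W{\left(Z \right)} = 2 + Z$
$K{\left(P \right)} = P^{2}$ ($K{\left(P \right)} = P P = P^{2}$)
$h = -9$ ($h = -9 - 36 \cdot 0^{2} = -9 - 0 = -9 + 0 = -9$)
$\frac{1}{W{\left(-212 \right)} + h} = \frac{1}{\left(2 - 212\right) - 9} = \frac{1}{-210 - 9} = \frac{1}{-219} = - \frac{1}{219}$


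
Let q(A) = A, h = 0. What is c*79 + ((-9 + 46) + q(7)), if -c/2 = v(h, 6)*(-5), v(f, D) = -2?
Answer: -1536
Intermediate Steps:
c = -20 (c = -(-4)*(-5) = -2*10 = -20)
c*79 + ((-9 + 46) + q(7)) = -20*79 + ((-9 + 46) + 7) = -1580 + (37 + 7) = -1580 + 44 = -1536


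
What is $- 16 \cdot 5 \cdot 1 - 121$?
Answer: $-201$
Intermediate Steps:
$- 16 \cdot 5 \cdot 1 - 121 = \left(-16\right) 5 - 121 = -80 - 121 = -201$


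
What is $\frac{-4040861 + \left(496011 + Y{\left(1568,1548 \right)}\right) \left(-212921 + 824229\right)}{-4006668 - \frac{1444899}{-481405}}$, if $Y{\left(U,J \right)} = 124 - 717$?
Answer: $- \frac{145792996792805615}{1928828563641} \approx -75586.0$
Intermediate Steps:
$Y{\left(U,J \right)} = -593$ ($Y{\left(U,J \right)} = 124 - 717 = -593$)
$\frac{-4040861 + \left(496011 + Y{\left(1568,1548 \right)}\right) \left(-212921 + 824229\right)}{-4006668 - \frac{1444899}{-481405}} = \frac{-4040861 + \left(496011 - 593\right) \left(-212921 + 824229\right)}{-4006668 - \frac{1444899}{-481405}} = \frac{-4040861 + 495418 \cdot 611308}{-4006668 - - \frac{1444899}{481405}} = \frac{-4040861 + 302852986744}{-4006668 + \frac{1444899}{481405}} = \frac{302848945883}{- \frac{1928828563641}{481405}} = 302848945883 \left(- \frac{481405}{1928828563641}\right) = - \frac{145792996792805615}{1928828563641}$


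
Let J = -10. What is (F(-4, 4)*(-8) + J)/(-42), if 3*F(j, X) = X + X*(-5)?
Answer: -7/9 ≈ -0.77778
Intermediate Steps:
F(j, X) = -4*X/3 (F(j, X) = (X + X*(-5))/3 = (X - 5*X)/3 = (-4*X)/3 = -4*X/3)
(F(-4, 4)*(-8) + J)/(-42) = (-4/3*4*(-8) - 10)/(-42) = (-16/3*(-8) - 10)*(-1/42) = (128/3 - 10)*(-1/42) = (98/3)*(-1/42) = -7/9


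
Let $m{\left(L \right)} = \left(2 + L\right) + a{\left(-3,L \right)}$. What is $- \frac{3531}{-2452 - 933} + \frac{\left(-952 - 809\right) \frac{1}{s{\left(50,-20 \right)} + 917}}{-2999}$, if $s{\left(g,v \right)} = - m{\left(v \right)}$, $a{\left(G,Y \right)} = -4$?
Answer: $\frac{3316490792}{3177455495} \approx 1.0438$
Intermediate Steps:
$m{\left(L \right)} = -2 + L$ ($m{\left(L \right)} = \left(2 + L\right) - 4 = -2 + L$)
$s{\left(g,v \right)} = 2 - v$ ($s{\left(g,v \right)} = - (-2 + v) = 2 - v$)
$- \frac{3531}{-2452 - 933} + \frac{\left(-952 - 809\right) \frac{1}{s{\left(50,-20 \right)} + 917}}{-2999} = - \frac{3531}{-2452 - 933} + \frac{\left(-952 - 809\right) \frac{1}{\left(2 - -20\right) + 917}}{-2999} = - \frac{3531}{-3385} + - \frac{1761}{\left(2 + 20\right) + 917} \left(- \frac{1}{2999}\right) = \left(-3531\right) \left(- \frac{1}{3385}\right) + - \frac{1761}{22 + 917} \left(- \frac{1}{2999}\right) = \frac{3531}{3385} + - \frac{1761}{939} \left(- \frac{1}{2999}\right) = \frac{3531}{3385} + \left(-1761\right) \frac{1}{939} \left(- \frac{1}{2999}\right) = \frac{3531}{3385} - - \frac{587}{938687} = \frac{3531}{3385} + \frac{587}{938687} = \frac{3316490792}{3177455495}$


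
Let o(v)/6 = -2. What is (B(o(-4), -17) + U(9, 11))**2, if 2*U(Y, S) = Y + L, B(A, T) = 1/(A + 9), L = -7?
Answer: 4/9 ≈ 0.44444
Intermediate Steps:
o(v) = -12 (o(v) = 6*(-2) = -12)
B(A, T) = 1/(9 + A)
U(Y, S) = -7/2 + Y/2 (U(Y, S) = (Y - 7)/2 = (-7 + Y)/2 = -7/2 + Y/2)
(B(o(-4), -17) + U(9, 11))**2 = (1/(9 - 12) + (-7/2 + (1/2)*9))**2 = (1/(-3) + (-7/2 + 9/2))**2 = (-1/3 + 1)**2 = (2/3)**2 = 4/9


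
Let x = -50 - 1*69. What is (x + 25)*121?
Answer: -11374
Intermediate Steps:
x = -119 (x = -50 - 69 = -119)
(x + 25)*121 = (-119 + 25)*121 = -94*121 = -11374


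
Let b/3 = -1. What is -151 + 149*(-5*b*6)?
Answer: 13259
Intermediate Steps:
b = -3 (b = 3*(-1) = -3)
-151 + 149*(-5*b*6) = -151 + 149*(-5*(-3)*6) = -151 + 149*(15*6) = -151 + 149*90 = -151 + 13410 = 13259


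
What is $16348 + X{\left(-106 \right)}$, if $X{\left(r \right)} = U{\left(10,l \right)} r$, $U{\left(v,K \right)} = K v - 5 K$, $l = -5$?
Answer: $18998$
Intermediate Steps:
$U{\left(v,K \right)} = - 5 K + K v$
$X{\left(r \right)} = - 25 r$ ($X{\left(r \right)} = - 5 \left(-5 + 10\right) r = \left(-5\right) 5 r = - 25 r$)
$16348 + X{\left(-106 \right)} = 16348 - -2650 = 16348 + 2650 = 18998$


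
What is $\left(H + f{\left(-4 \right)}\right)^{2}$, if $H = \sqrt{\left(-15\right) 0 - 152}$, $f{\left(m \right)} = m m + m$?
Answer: $-8 + 48 i \sqrt{38} \approx -8.0 + 295.89 i$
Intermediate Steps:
$f{\left(m \right)} = m + m^{2}$ ($f{\left(m \right)} = m^{2} + m = m + m^{2}$)
$H = 2 i \sqrt{38}$ ($H = \sqrt{0 - 152} = \sqrt{-152} = 2 i \sqrt{38} \approx 12.329 i$)
$\left(H + f{\left(-4 \right)}\right)^{2} = \left(2 i \sqrt{38} - 4 \left(1 - 4\right)\right)^{2} = \left(2 i \sqrt{38} - -12\right)^{2} = \left(2 i \sqrt{38} + 12\right)^{2} = \left(12 + 2 i \sqrt{38}\right)^{2}$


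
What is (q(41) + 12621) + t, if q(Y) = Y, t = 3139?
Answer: 15801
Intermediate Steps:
(q(41) + 12621) + t = (41 + 12621) + 3139 = 12662 + 3139 = 15801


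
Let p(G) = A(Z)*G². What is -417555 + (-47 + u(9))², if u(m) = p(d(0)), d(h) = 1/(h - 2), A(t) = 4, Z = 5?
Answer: -415439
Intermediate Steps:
d(h) = 1/(-2 + h)
p(G) = 4*G²
u(m) = 1 (u(m) = 4*(1/(-2 + 0))² = 4*(1/(-2))² = 4*(-½)² = 4*(¼) = 1)
-417555 + (-47 + u(9))² = -417555 + (-47 + 1)² = -417555 + (-46)² = -417555 + 2116 = -415439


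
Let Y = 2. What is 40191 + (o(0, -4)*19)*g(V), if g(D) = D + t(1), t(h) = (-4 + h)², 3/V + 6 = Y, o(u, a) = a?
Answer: 39564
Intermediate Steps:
V = -¾ (V = 3/(-6 + 2) = 3/(-4) = 3*(-¼) = -¾ ≈ -0.75000)
g(D) = 9 + D (g(D) = D + (-4 + 1)² = D + (-3)² = D + 9 = 9 + D)
40191 + (o(0, -4)*19)*g(V) = 40191 + (-4*19)*(9 - ¾) = 40191 - 76*33/4 = 40191 - 627 = 39564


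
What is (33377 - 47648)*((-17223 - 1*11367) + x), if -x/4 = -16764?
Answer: -548948286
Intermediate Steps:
x = 67056 (x = -4*(-16764) = 67056)
(33377 - 47648)*((-17223 - 1*11367) + x) = (33377 - 47648)*((-17223 - 1*11367) + 67056) = -14271*((-17223 - 11367) + 67056) = -14271*(-28590 + 67056) = -14271*38466 = -548948286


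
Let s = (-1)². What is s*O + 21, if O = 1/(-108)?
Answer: 2267/108 ≈ 20.991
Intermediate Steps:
s = 1
O = -1/108 ≈ -0.0092593
s*O + 21 = 1*(-1/108) + 21 = -1/108 + 21 = 2267/108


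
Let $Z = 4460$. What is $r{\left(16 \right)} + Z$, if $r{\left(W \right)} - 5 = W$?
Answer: $4481$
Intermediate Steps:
$r{\left(W \right)} = 5 + W$
$r{\left(16 \right)} + Z = \left(5 + 16\right) + 4460 = 21 + 4460 = 4481$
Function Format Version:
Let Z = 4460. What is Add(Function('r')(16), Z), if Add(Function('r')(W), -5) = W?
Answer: 4481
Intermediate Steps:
Function('r')(W) = Add(5, W)
Add(Function('r')(16), Z) = Add(Add(5, 16), 4460) = Add(21, 4460) = 4481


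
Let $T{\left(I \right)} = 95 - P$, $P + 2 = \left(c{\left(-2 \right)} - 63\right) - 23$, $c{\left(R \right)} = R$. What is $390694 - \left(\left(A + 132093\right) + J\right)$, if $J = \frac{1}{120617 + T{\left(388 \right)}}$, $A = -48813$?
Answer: $\frac{37136226027}{120802} \approx 3.0741 \cdot 10^{5}$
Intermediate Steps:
$P = -90$ ($P = -2 - 88 = -90$)
$T{\left(I \right)} = 185$ ($T{\left(I \right)} = 95 - -90 = 95 + 90 = 185$)
$J = \frac{1}{120802}$ ($J = \frac{1}{120617 + 185} = \frac{1}{120802} \approx 8.278 \cdot 10^{-6}$)
$390694 - \left(\left(A + 132093\right) + J\right) = 390694 - \left(\left(-48813 + 132093\right) + \frac{1}{120802}\right) = 390694 - \left(83280 + \frac{1}{120802}\right) = 390694 - \frac{10060390561}{120802} = \frac{37136226027}{120802}$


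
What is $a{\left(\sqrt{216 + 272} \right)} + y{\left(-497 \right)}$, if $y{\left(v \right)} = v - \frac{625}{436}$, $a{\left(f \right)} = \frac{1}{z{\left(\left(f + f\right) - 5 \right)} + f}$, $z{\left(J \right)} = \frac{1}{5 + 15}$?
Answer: $- \frac{42420069803}{85106764} + \frac{800 \sqrt{122}}{195199} \approx -498.39$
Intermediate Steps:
$z{\left(J \right)} = \frac{1}{20}$
$a{\left(f \right)} = \frac{1}{\frac{1}{20} + f}$
$y{\left(v \right)} = - \frac{625}{436} + v$ ($y{\left(v \right)} = v - \frac{625}{436} = - \frac{625}{436} + v$)
$a{\left(\sqrt{216 + 272} \right)} + y{\left(-497 \right)} = \frac{20}{1 + 20 \sqrt{216 + 272}} - \frac{217317}{436} = \frac{20}{1 + 20 \sqrt{488}} - \frac{217317}{436} = \frac{20}{1 + 20 \cdot 2 \sqrt{122}} - \frac{217317}{436} = \frac{20}{1 + 40 \sqrt{122}} - \frac{217317}{436} = - \frac{217317}{436} + \frac{20}{1 + 40 \sqrt{122}}$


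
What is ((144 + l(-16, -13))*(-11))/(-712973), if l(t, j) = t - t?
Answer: 1584/712973 ≈ 0.0022217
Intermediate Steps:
l(t, j) = 0
((144 + l(-16, -13))*(-11))/(-712973) = ((144 + 0)*(-11))/(-712973) = (144*(-11))*(-1/712973) = -1584*(-1/712973) = 1584/712973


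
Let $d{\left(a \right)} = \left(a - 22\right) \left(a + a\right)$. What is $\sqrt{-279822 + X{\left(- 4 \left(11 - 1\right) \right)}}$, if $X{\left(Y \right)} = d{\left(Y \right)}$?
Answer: $i \sqrt{274862} \approx 524.27 i$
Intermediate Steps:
$d{\left(a \right)} = 2 a \left(-22 + a\right)$ ($d{\left(a \right)} = \left(-22 + a\right) 2 a = 2 a \left(-22 + a\right)$)
$X{\left(Y \right)} = 2 Y \left(-22 + Y\right)$
$\sqrt{-279822 + X{\left(- 4 \left(11 - 1\right) \right)}} = \sqrt{-279822 + 2 \left(- 4 \left(11 - 1\right)\right) \left(-22 - 4 \left(11 - 1\right)\right)} = \sqrt{-279822 + 2 \left(\left(-4\right) 10\right) \left(-22 - 40\right)} = \sqrt{-279822 + 2 \left(-40\right) \left(-22 - 40\right)} = \sqrt{-279822 + 2 \left(-40\right) \left(-62\right)} = \sqrt{-279822 + 4960} = \sqrt{-274862} = i \sqrt{274862}$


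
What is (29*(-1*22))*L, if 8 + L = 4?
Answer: 2552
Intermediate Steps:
L = -4 (L = -8 + 4 = -4)
(29*(-1*22))*L = (29*(-1*22))*(-4) = (29*(-22))*(-4) = -638*(-4) = 2552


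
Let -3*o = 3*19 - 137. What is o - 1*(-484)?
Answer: 1532/3 ≈ 510.67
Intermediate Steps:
o = 80/3 (o = -(3*19 - 137)/3 = -(57 - 137)/3 = -⅓*(-80) = 80/3 ≈ 26.667)
o - 1*(-484) = 80/3 - 1*(-484) = 80/3 + 484 = 1532/3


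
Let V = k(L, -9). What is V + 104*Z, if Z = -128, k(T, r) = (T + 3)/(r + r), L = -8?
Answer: -239611/18 ≈ -13312.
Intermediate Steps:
k(T, r) = (3 + T)/(2*r) (k(T, r) = (3 + T)/((2*r)) = (3 + T)*(1/(2*r)) = (3 + T)/(2*r))
V = 5/18 (V = (½)*(3 - 8)/(-9) = (½)*(-⅑)*(-5) = 5/18 ≈ 0.27778)
V + 104*Z = 5/18 + 104*(-128) = 5/18 - 13312 = -239611/18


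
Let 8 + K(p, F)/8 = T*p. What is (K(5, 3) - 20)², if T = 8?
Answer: 55696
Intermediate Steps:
K(p, F) = -64 + 64*p (K(p, F) = -64 + 8*(8*p) = -64 + 64*p)
(K(5, 3) - 20)² = ((-64 + 64*5) - 20)² = ((-64 + 320) - 20)² = (256 - 20)² = 236² = 55696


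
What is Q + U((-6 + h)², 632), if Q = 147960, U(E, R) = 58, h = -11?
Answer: 148018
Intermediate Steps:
Q + U((-6 + h)², 632) = 147960 + 58 = 148018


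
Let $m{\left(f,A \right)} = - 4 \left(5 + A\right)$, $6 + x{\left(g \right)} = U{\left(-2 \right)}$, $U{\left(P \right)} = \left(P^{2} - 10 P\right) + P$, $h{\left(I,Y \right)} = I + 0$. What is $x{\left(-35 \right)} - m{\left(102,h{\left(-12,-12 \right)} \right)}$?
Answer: $-12$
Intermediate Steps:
$h{\left(I,Y \right)} = I$
$U{\left(P \right)} = P^{2} - 9 P$
$x{\left(g \right)} = 16$ ($x{\left(g \right)} = -6 - 2 \left(-9 - 2\right) = -6 - -22 = -6 + 22 = 16$)
$m{\left(f,A \right)} = -20 - 4 A$
$x{\left(-35 \right)} - m{\left(102,h{\left(-12,-12 \right)} \right)} = 16 - \left(-20 - -48\right) = 16 - \left(-20 + 48\right) = 16 - 28 = -12$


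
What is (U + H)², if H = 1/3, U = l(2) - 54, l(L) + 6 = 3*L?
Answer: 25921/9 ≈ 2880.1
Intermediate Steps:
l(L) = -6 + 3*L
U = -54 (U = (-6 + 3*2) - 54 = (-6 + 6) - 54 = 0 - 54 = -54)
H = ⅓ ≈ 0.33333
(U + H)² = (-54 + ⅓)² = (-161/3)² = 25921/9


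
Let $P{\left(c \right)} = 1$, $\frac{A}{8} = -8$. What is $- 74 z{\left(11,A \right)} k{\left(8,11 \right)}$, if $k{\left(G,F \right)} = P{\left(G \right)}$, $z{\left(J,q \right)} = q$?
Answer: $4736$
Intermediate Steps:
$A = -64$ ($A = 8 \left(-8\right) = -64$)
$k{\left(G,F \right)} = 1$
$- 74 z{\left(11,A \right)} k{\left(8,11 \right)} = \left(-74\right) \left(-64\right) 1 = 4736 \cdot 1 = 4736$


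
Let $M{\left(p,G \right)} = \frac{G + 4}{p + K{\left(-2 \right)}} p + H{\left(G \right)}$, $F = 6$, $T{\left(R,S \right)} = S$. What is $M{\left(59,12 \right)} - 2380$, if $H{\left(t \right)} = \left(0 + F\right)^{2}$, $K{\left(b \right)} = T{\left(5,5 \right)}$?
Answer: $- \frac{9317}{4} \approx -2329.3$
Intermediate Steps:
$K{\left(b \right)} = 5$
$H{\left(t \right)} = 36$ ($H{\left(t \right)} = \left(0 + 6\right)^{2} = 6^{2} = 36$)
$M{\left(p,G \right)} = 36 + \frac{p \left(4 + G\right)}{5 + p}$ ($M{\left(p,G \right)} = \frac{G + 4}{p + 5} p + 36 = \frac{4 + G}{5 + p} p + 36 = \frac{p \left(4 + G\right)}{5 + p} + 36 = 36 + \frac{p \left(4 + G\right)}{5 + p}$)
$M{\left(59,12 \right)} - 2380 = \frac{180 + 40 \cdot 59 + 12 \cdot 59}{5 + 59} - 2380 = \frac{180 + 2360 + 708}{64} - 2380 = \frac{1}{64} \cdot 3248 - 2380 = \frac{203}{4} - 2380 = - \frac{9317}{4}$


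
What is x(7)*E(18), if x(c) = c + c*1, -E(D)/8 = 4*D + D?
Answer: -10080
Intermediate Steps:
E(D) = -40*D (E(D) = -8*(4*D + D) = -40*D)
x(c) = 2*c (x(c) = c + c = 2*c)
x(7)*E(18) = (2*7)*(-40*18) = 14*(-720) = -10080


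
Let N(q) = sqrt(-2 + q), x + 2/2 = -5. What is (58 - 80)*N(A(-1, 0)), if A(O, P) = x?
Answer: -44*I*sqrt(2) ≈ -62.225*I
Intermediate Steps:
x = -6 (x = -1 - 5 = -6)
A(O, P) = -6
(58 - 80)*N(A(-1, 0)) = (58 - 80)*sqrt(-2 - 6) = -44*I*sqrt(2)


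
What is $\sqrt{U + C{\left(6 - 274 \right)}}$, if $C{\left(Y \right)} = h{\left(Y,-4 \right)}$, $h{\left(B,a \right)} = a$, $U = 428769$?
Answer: $\sqrt{428765} \approx 654.8$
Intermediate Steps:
$C{\left(Y \right)} = -4$
$\sqrt{U + C{\left(6 - 274 \right)}} = \sqrt{428769 - 4} = \sqrt{428765}$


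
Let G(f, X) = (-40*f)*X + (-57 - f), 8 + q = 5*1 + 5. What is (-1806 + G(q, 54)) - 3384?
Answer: -9569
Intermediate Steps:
q = 2 (q = -8 + (5*1 + 5) = -8 + (5 + 5) = -8 + 10 = 2)
G(f, X) = -57 - f - 40*X*f (G(f, X) = -40*X*f + (-57 - f) = -57 - f - 40*X*f)
(-1806 + G(q, 54)) - 3384 = (-1806 + (-57 - 1*2 - 40*54*2)) - 3384 = (-1806 + (-57 - 2 - 4320)) - 3384 = (-1806 - 4379) - 3384 = -6185 - 3384 = -9569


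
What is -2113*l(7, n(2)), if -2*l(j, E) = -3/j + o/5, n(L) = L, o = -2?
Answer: -61277/70 ≈ -875.39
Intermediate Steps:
l(j, E) = 1/5 + 3/(2*j) (l(j, E) = -(-3/j - 2/5)/2 = -(-2/5 - 3/j)/2 = 1/5 + 3/(2*j))
-2113*l(7, n(2)) = -2113*(15 + 2*7)/(10*7) = -2113*(15 + 14)/(10*7) = -2113*29/(10*7) = -2113*29/70 = -61277/70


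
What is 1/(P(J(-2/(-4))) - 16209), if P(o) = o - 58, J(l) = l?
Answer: -2/32533 ≈ -6.1476e-5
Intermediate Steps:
P(o) = -58 + o
1/(P(J(-2/(-4))) - 16209) = 1/((-58 - 2/(-4)) - 16209) = 1/((-58 - ¼*(-2)) - 16209) = 1/((-58 + ½) - 16209) = 1/(-115/2 - 16209) = 1/(-32533/2) = -2/32533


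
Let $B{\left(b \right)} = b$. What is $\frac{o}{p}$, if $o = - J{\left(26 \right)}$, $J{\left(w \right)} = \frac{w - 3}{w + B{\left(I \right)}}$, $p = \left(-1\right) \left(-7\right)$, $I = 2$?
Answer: $- \frac{23}{196} \approx -0.11735$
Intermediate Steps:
$p = 7$
$J{\left(w \right)} = \frac{-3 + w}{2 + w}$ ($J{\left(w \right)} = \frac{w - 3}{w + 2} = \frac{-3 + w}{2 + w}$)
$o = - \frac{23}{28}$ ($o = - \frac{-3 + 26}{2 + 26} = - \frac{23}{28} \approx -0.82143$)
$\frac{o}{p} = - \frac{23}{28 \cdot 7} = \left(- \frac{23}{28}\right) \frac{1}{7} = - \frac{23}{196}$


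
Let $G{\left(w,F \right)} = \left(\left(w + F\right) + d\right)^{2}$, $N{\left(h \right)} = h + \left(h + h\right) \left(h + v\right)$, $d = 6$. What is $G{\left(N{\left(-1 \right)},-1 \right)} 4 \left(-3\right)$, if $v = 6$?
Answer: $-432$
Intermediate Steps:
$N{\left(h \right)} = h + 2 h \left(6 + h\right)$ ($N{\left(h \right)} = h + \left(h + h\right) \left(h + 6\right) = h + 2 h \left(6 + h\right)$)
$G{\left(w,F \right)} = \left(6 + F + w\right)^{2}$ ($G{\left(w,F \right)} = \left(\left(w + F\right) + 6\right)^{2} = \left(\left(F + w\right) + 6\right)^{2} = \left(6 + F + w\right)^{2}$)
$G{\left(N{\left(-1 \right)},-1 \right)} 4 \left(-3\right) = \left(6 - 1 - \left(13 + 2 \left(-1\right)\right)\right)^{2} \cdot 4 \left(-3\right) = \left(6 - 1 - \left(13 - 2\right)\right)^{2} \cdot 4 \left(-3\right) = \left(6 - 1 - 11\right)^{2} \cdot 4 \left(-3\right) = \left(-6\right)^{2} \cdot 4 \left(-3\right) = 36 \cdot 4 \left(-3\right) = 144 \left(-3\right) = -432$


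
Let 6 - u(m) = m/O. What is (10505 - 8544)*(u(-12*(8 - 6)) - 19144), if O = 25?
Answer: -938193386/25 ≈ -3.7528e+7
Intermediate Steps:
u(m) = 6 - m/25
(10505 - 8544)*(u(-12*(8 - 6)) - 19144) = (10505 - 8544)*((6 - (-12)*(8 - 6)/25) - 19144) = 1961*((6 - (-12)*2/25) - 19144) = 1961*((6 - 1/25*(-24)) - 19144) = 1961*((6 + 24/25) - 19144) = 1961*(174/25 - 19144) = 1961*(-478426/25) = -938193386/25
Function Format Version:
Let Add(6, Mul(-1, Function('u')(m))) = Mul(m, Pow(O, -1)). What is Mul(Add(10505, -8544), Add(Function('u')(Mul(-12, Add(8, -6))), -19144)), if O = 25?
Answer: Rational(-938193386, 25) ≈ -3.7528e+7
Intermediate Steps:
Function('u')(m) = Add(6, Mul(Rational(-1, 25), m)) (Function('u')(m) = Add(6, Mul(-1, Mul(m, Pow(25, -1)))) = Add(6, Mul(-1, Mul(m, Rational(1, 25)))) = Add(6, Mul(-1, Mul(Rational(1, 25), m))) = Add(6, Mul(Rational(-1, 25), m)))
Mul(Add(10505, -8544), Add(Function('u')(Mul(-12, Add(8, -6))), -19144)) = Mul(Add(10505, -8544), Add(Add(6, Mul(Rational(-1, 25), Mul(-12, Add(8, -6)))), -19144)) = Mul(1961, Add(Add(6, Mul(Rational(-1, 25), Mul(-12, 2))), -19144)) = Mul(1961, Add(Add(6, Mul(Rational(-1, 25), -24)), -19144)) = Mul(1961, Add(Add(6, Rational(24, 25)), -19144)) = Mul(1961, Add(Rational(174, 25), -19144)) = Mul(1961, Rational(-478426, 25)) = Rational(-938193386, 25)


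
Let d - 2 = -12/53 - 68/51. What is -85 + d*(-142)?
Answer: -23455/159 ≈ -147.52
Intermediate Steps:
d = 70/159 (d = 2 + (-12/53 - 68/51) = 2 + (-12*1/53 - 68*1/51) = 2 + (-12/53 - 4/3) = 2 - 248/159 = 70/159 ≈ 0.44025)
-85 + d*(-142) = -85 + (70/159)*(-142) = -85 - 9940/159 = -23455/159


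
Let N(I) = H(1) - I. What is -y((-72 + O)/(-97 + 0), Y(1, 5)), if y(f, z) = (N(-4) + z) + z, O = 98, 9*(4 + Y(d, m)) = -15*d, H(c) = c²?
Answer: 19/3 ≈ 6.3333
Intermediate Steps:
Y(d, m) = -4 - 5*d/3 (Y(d, m) = -4 + (-15*d)/9 = -4 - 5*d/3)
N(I) = 1 - I (N(I) = 1² - I = 1 - I)
y(f, z) = 5 + 2*z (y(f, z) = ((1 - 1*(-4)) + z) + z = ((1 + 4) + z) + z = (5 + z) + z = 5 + 2*z)
-y((-72 + O)/(-97 + 0), Y(1, 5)) = -(5 + 2*(-4 - 5/3*1)) = -(5 + 2*(-4 - 5/3)) = -(5 + 2*(-17/3)) = -(5 - 34/3) = -1*(-19/3) = 19/3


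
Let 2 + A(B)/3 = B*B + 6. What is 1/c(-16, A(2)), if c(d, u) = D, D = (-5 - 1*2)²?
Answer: 1/49 ≈ 0.020408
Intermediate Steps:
A(B) = 12 + 3*B² (A(B) = -6 + 3*(B*B + 6) = -6 + 3*(B² + 6) = -6 + 3*(6 + B²) = -6 + (18 + 3*B²) = 12 + 3*B²)
D = 49 (D = (-5 - 2)² = (-7)² = 49)
c(d, u) = 49
1/c(-16, A(2)) = 1/49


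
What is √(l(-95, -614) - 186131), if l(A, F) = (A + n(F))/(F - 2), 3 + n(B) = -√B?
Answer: √(-17657116092 + 154*I*√614)/308 ≈ 4.6619e-5 + 431.43*I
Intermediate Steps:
n(B) = -3 - √B
l(A, F) = (-3 + A - √F)/(-2 + F) (l(A, F) = (A + (-3 - √F))/(F - 2) = (-3 + A - √F)/(-2 + F))
√(l(-95, -614) - 186131) = √((-3 - 95 - √(-614))/(-2 - 614) - 186131) = √((-3 - 95 - I*√614)/(-616) - 186131) = √(-(-3 - 95 - I*√614)/616 - 186131) = √(-(-98 - I*√614)/616 - 186131) = √((7/44 + I*√614/616) - 186131) = √(-8189757/44 + I*√614/616)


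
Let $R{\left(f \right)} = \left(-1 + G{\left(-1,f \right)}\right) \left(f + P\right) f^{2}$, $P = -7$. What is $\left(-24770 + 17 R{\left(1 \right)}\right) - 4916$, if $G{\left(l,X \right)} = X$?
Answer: $-29686$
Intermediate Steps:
$R{\left(f \right)} = f^{2} \left(-1 + f\right) \left(-7 + f\right)$ ($R{\left(f \right)} = \left(-1 + f\right) \left(f - 7\right) f^{2} = \left(-1 + f\right) \left(-7 + f\right) f^{2} = f^{2} \left(-1 + f\right) \left(-7 + f\right)$)
$\left(-24770 + 17 R{\left(1 \right)}\right) - 4916 = \left(-24770 + 17 \cdot 1^{2} \left(7 + 1^{2} - 8\right)\right) - 4916 = \left(-24770 + 17 \cdot 1 \left(7 + 1 - 8\right)\right) - 4916 = \left(-24770 + 17 \cdot 1 \cdot 0\right) - 4916 = \left(-24770 + 17 \cdot 0\right) - 4916 = \left(-24770 + 0\right) - 4916 = -24770 - 4916 = -29686$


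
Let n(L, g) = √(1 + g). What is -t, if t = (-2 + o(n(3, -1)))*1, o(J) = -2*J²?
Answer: 2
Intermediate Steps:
t = -2 (t = (-2 - 2*(√(1 - 1))²)*1 = (-2 - 2*(√0)²)*1 = (-2 - 2*0²)*1 = (-2 - 2*0)*1 = (-2 + 0)*1 = -2*1 = -2)
-t = -1*(-2) = 2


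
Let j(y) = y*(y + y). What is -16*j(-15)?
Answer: -7200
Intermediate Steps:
j(y) = 2*y² (j(y) = y*(2*y) = 2*y²)
-16*j(-15) = -32*(-15)² = -32*225 = -16*450 = -7200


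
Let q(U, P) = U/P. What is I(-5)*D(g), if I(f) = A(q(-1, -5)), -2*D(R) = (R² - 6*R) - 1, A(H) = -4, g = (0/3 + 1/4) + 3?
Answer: -159/8 ≈ -19.875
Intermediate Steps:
g = 13/4 (g = (0*(⅓) + 1*(¼)) + 3 = (0 + ¼) + 3 = ¼ + 3 = 13/4 ≈ 3.2500)
D(R) = ½ + 3*R - R²/2 (D(R) = -((R² - 6*R) - 1)/2 = -(-1 + R² - 6*R)/2 = ½ + 3*R - R²/2)
I(f) = -4
I(-5)*D(g) = -4*(½ + 3*(13/4) - (13/4)²/2) = -4*(½ + 39/4 - ½*169/16) = -4*(½ + 39/4 - 169/32) = -4*159/32 = -159/8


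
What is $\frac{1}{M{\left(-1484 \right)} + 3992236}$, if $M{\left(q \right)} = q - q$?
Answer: $\frac{1}{3992236} \approx 2.5049 \cdot 10^{-7}$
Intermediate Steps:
$M{\left(q \right)} = 0$
$\frac{1}{M{\left(-1484 \right)} + 3992236} = \frac{1}{0 + 3992236} = \frac{1}{3992236}$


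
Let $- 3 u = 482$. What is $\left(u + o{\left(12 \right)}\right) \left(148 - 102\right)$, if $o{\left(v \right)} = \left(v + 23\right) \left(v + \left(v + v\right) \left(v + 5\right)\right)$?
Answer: $\frac{2006428}{3} \approx 6.6881 \cdot 10^{5}$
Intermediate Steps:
$o{\left(v \right)} = \left(23 + v\right) \left(v + 2 v \left(5 + v\right)\right)$
$u = - \frac{482}{3}$ ($u = \left(- \frac{1}{3}\right) 482 = - \frac{482}{3} \approx -160.67$)
$\left(u + o{\left(12 \right)}\right) \left(148 - 102\right) = \left(- \frac{482}{3} + 12 \left(253 + 2 \cdot 12^{2} + 57 \cdot 12\right)\right) \left(148 - 102\right) = \left(- \frac{482}{3} + 12 \left(253 + 2 \cdot 144 + 684\right)\right) 46 = \left(- \frac{482}{3} + 12 \left(253 + 288 + 684\right)\right) 46 = \left(- \frac{482}{3} + 12 \cdot 1225\right) 46 = \left(- \frac{482}{3} + 14700\right) 46 = \frac{43618}{3} \cdot 46 = \frac{2006428}{3}$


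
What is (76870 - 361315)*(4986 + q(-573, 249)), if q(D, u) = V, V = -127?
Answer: -1382118255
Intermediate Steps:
q(D, u) = -127
(76870 - 361315)*(4986 + q(-573, 249)) = (76870 - 361315)*(4986 - 127) = -284445*4859 = -1382118255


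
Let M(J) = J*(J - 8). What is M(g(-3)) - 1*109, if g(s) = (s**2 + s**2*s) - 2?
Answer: 451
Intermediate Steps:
g(s) = -2 + s**2 + s**3 (g(s) = (s**2 + s**3) - 2 = -2 + s**2 + s**3)
M(J) = J*(-8 + J)
M(g(-3)) - 1*109 = (-2 + (-3)**2 + (-3)**3)*(-8 + (-2 + (-3)**2 + (-3)**3)) - 1*109 = (-2 + 9 - 27)*(-8 + (-2 + 9 - 27)) - 109 = -20*(-8 - 20) - 109 = -20*(-28) - 109 = 560 - 109 = 451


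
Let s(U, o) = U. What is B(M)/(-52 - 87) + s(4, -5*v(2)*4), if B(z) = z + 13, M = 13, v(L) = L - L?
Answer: 530/139 ≈ 3.8130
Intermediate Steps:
v(L) = 0
B(z) = 13 + z
B(M)/(-52 - 87) + s(4, -5*v(2)*4) = (13 + 13)/(-52 - 87) + 4 = 26/(-139) + 4 = 26*(-1/139) + 4 = -26/139 + 4 = 530/139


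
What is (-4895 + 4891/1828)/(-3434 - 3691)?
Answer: 8943169/13024500 ≈ 0.68664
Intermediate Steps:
(-4895 + 4891/1828)/(-3434 - 3691) = (-4895 + 4891*(1/1828))/(-7125) = (-4895 + 4891/1828)*(-1/7125) = -8943169/1828*(-1/7125) = 8943169/13024500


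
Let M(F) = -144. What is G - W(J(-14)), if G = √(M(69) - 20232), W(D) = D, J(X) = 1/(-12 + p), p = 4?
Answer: ⅛ + 6*I*√566 ≈ 0.125 + 142.74*I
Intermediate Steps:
J(X) = -⅛ (J(X) = 1/(-12 + 4) = 1/(-8) = -⅛)
G = 6*I*√566 (G = √(-144 - 20232) = √(-20376) = 6*I*√566 ≈ 142.74*I)
G - W(J(-14)) = 6*I*√566 - 1*(-⅛) = 6*I*√566 + ⅛ = ⅛ + 6*I*√566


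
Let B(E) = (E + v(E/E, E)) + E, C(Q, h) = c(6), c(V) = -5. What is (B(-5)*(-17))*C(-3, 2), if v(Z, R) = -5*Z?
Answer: -1275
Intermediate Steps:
C(Q, h) = -5
B(E) = -5 + 2*E (B(E) = (E - 5*E/E) + E = (E - 5*1) + E = (E - 5) + E = (-5 + E) + E = -5 + 2*E)
(B(-5)*(-17))*C(-3, 2) = ((-5 + 2*(-5))*(-17))*(-5) = ((-5 - 10)*(-17))*(-5) = -15*(-17)*(-5) = 255*(-5) = -1275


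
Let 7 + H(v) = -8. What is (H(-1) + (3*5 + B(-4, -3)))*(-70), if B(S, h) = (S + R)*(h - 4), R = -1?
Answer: -2450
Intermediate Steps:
B(S, h) = (-1 + S)*(-4 + h) (B(S, h) = (S - 1)*(h - 4) = (-1 + S)*(-4 + h))
H(v) = -15 (H(v) = -7 - 8 = -15)
(H(-1) + (3*5 + B(-4, -3)))*(-70) = (-15 + (3*5 + (4 - 1*(-3) - 4*(-4) - 4*(-3))))*(-70) = (-15 + (15 + (4 + 3 + 16 + 12)))*(-70) = (-15 + (15 + 35))*(-70) = (-15 + 50)*(-70) = 35*(-70) = -2450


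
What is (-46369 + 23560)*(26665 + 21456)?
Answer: -1097591889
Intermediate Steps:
(-46369 + 23560)*(26665 + 21456) = -22809*48121 = -1097591889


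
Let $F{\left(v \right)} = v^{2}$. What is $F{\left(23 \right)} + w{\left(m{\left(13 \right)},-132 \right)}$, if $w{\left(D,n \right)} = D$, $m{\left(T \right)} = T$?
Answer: $542$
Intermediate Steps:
$F{\left(23 \right)} + w{\left(m{\left(13 \right)},-132 \right)} = 23^{2} + 13 = 529 + 13 = 542$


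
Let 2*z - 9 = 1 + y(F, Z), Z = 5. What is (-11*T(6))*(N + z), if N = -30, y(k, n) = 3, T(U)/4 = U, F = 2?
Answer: 6204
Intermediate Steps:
T(U) = 4*U
z = 13/2 (z = 9/2 + (1 + 3)/2 = 9/2 + (½)*4 = 9/2 + 2 = 13/2 ≈ 6.5000)
(-11*T(6))*(N + z) = (-44*6)*(-30 + 13/2) = -11*24*(-47/2) = -264*(-47/2) = 6204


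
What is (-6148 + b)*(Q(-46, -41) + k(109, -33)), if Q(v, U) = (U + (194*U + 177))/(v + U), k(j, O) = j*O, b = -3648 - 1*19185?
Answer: 2947570567/29 ≈ 1.0164e+8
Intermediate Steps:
b = -22833 (b = -3648 - 19185 = -22833)
k(j, O) = O*j
Q(v, U) = (177 + 195*U)/(U + v) (Q(v, U) = (U + (177 + 194*U))/(U + v) = (177 + 195*U)/(U + v))
(-6148 + b)*(Q(-46, -41) + k(109, -33)) = (-6148 - 22833)*(3*(59 + 65*(-41))/(-41 - 46) - 33*109) = -28981*(3*(59 - 2665)/(-87) - 3597) = -28981*(3*(-1/87)*(-2606) - 3597) = -28981*(2606/29 - 3597) = -28981*(-101707/29) = 2947570567/29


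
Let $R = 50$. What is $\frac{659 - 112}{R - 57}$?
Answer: $- \frac{547}{7} \approx -78.143$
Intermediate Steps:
$\frac{659 - 112}{R - 57} = \frac{659 - 112}{50 - 57} = \frac{659 - 112}{-7} = 547 \left(- \frac{1}{7}\right) = - \frac{547}{7}$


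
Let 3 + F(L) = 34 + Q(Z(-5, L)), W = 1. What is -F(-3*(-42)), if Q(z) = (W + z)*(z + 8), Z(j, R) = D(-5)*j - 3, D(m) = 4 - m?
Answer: -1911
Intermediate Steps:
Z(j, R) = -3 + 9*j (Z(j, R) = (4 - 1*(-5))*j - 3 = (4 + 5)*j - 3 = 9*j - 3 = -3 + 9*j)
Q(z) = (1 + z)*(8 + z) (Q(z) = (1 + z)*(z + 8) = (1 + z)*(8 + z))
F(L) = 1911 (F(L) = -3 + (34 + (8 + (-3 + 9*(-5))² + 9*(-3 + 9*(-5)))) = -3 + (34 + (8 + (-3 - 45)² + 9*(-3 - 45))) = -3 + (34 + (8 + (-48)² + 9*(-48))) = -3 + (34 + (8 + 2304 - 432)) = -3 + (34 + 1880) = -3 + 1914 = 1911)
-F(-3*(-42)) = -1*1911 = -1911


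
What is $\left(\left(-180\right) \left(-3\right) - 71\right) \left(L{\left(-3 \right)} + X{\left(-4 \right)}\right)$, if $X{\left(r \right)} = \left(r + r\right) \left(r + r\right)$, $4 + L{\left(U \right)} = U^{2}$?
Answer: $32361$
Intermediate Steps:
$L{\left(U \right)} = -4 + U^{2}$
$X{\left(r \right)} = 4 r^{2}$ ($X{\left(r \right)} = 2 r 2 r = 4 r^{2}$)
$\left(\left(-180\right) \left(-3\right) - 71\right) \left(L{\left(-3 \right)} + X{\left(-4 \right)}\right) = \left(\left(-180\right) \left(-3\right) - 71\right) \left(\left(-4 + \left(-3\right)^{2}\right) + 4 \left(-4\right)^{2}\right) = \left(540 - 71\right) \left(\left(-4 + 9\right) + 4 \cdot 16\right) = 469 \left(5 + 64\right) = 469 \cdot 69 = 32361$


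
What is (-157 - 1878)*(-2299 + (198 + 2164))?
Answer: -128205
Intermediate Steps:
(-157 - 1878)*(-2299 + (198 + 2164)) = -2035*(-2299 + 2362) = -2035*63 = -128205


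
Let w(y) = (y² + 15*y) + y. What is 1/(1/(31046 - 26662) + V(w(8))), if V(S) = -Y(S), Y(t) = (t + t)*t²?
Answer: -4384/62058921983 ≈ -7.0642e-8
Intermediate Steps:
Y(t) = 2*t³ (Y(t) = (2*t)*t² = 2*t³)
w(y) = y² + 16*y
V(S) = -2*S³
1/(1/(31046 - 26662) + V(w(8))) = 1/(1/(31046 - 26662) - 2*512*(16 + 8)³) = 1/(1/4384 - 2*(8*24)³) = 1/(1/4384 - 2*192³) = 1/(1/4384 - 2*7077888) = 1/(1/4384 - 14155776) = 1/(-62058921983/4384) = -4384/62058921983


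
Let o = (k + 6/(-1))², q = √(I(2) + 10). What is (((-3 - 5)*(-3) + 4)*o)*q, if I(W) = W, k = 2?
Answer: 896*√3 ≈ 1551.9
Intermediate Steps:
q = 2*√3 (q = √(2 + 10) = √12 = 2*√3 ≈ 3.4641)
o = 16 (o = (2 + 6/(-1))² = (2 + 6*(-1))² = (2 - 6)² = (-4)² = 16)
(((-3 - 5)*(-3) + 4)*o)*q = (((-3 - 5)*(-3) + 4)*16)*(2*√3) = ((-8*(-3) + 4)*16)*(2*√3) = ((24 + 4)*16)*(2*√3) = (28*16)*(2*√3) = 448*(2*√3) = 896*√3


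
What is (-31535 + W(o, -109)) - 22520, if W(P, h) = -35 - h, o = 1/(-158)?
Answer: -53981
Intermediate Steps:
o = -1/158 ≈ -0.0063291
(-31535 + W(o, -109)) - 22520 = (-31535 + (-35 - 1*(-109))) - 22520 = (-31535 + (-35 + 109)) - 22520 = (-31535 + 74) - 22520 = -31461 - 22520 = -53981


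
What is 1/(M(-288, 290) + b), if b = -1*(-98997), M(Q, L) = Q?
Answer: 1/98709 ≈ 1.0131e-5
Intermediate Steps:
b = 98997
1/(M(-288, 290) + b) = 1/(-288 + 98997) = 1/98709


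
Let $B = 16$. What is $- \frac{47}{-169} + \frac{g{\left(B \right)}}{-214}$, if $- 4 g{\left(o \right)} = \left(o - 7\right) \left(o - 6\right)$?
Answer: $\frac{27721}{72332} \approx 0.38325$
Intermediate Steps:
$g{\left(o \right)} = - \frac{\left(-7 + o\right) \left(-6 + o\right)}{4}$ ($g{\left(o \right)} = - \frac{\left(o - 7\right) \left(o - 6\right)}{4} = - \frac{\left(o - 7\right) \left(-6 + o\right)}{4} = - \frac{\left(-7 + o\right) \left(-6 + o\right)}{4}$)
$- \frac{47}{-169} + \frac{g{\left(B \right)}}{-214} = - \frac{47}{-169} + \frac{- \frac{21}{2} - \frac{16^{2}}{4} + \frac{13}{4} \cdot 16}{-214} = \left(-47\right) \left(- \frac{1}{169}\right) + \left(- \frac{21}{2} - 64 + 52\right) \left(- \frac{1}{214}\right) = \frac{47}{169} + \left(- \frac{21}{2} - 64 + 52\right) \left(- \frac{1}{214}\right) = \frac{47}{169} - - \frac{45}{428} = \frac{47}{169} + \frac{45}{428} = \frac{27721}{72332}$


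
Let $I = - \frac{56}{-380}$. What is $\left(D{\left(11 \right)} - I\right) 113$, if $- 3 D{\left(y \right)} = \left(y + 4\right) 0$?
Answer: $- \frac{1582}{95} \approx -16.653$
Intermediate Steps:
$D{\left(y \right)} = 0$ ($D{\left(y \right)} = - \frac{\left(y + 4\right) 0}{3} = - \frac{\left(4 + y\right) 0}{3} = \left(- \frac{1}{3}\right) 0 = 0$)
$I = \frac{14}{95}$ ($I = \left(-56\right) \left(- \frac{1}{380}\right) = \frac{14}{95} \approx 0.14737$)
$\left(D{\left(11 \right)} - I\right) 113 = \left(0 - \frac{14}{95}\right) 113 = \left(- \frac{14}{95}\right) 113 = - \frac{1582}{95}$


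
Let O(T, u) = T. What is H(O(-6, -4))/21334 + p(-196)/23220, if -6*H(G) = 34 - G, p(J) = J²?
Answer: 102426518/61921935 ≈ 1.6541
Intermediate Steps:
H(G) = -17/3 + G/6 (H(G) = -(34 - G)/6 = -17/3 + G/6)
H(O(-6, -4))/21334 + p(-196)/23220 = (-17/3 + (⅙)*(-6))/21334 + (-196)²/23220 = (-17/3 - 1)*(1/21334) + 38416*(1/23220) = -20/3*1/21334 + 9604/5805 = -10/32001 + 9604/5805 = 102426518/61921935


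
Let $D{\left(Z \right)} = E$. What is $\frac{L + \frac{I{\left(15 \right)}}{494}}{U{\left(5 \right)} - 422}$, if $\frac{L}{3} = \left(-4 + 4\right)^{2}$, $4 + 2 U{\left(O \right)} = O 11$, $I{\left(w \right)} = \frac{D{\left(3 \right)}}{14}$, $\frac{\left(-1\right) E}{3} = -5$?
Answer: $- \frac{15}{2742194} \approx -5.4701 \cdot 10^{-6}$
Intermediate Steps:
$E = 15$ ($E = \left(-3\right) \left(-5\right) = 15$)
$D{\left(Z \right)} = 15$
$I{\left(w \right)} = \frac{15}{14}$
$U{\left(O \right)} = -2 + \frac{11 O}{2}$ ($U{\left(O \right)} = -2 + \frac{O 11}{2} = -2 + \frac{11 O}{2}$)
$L = 0$ ($L = 3 \left(-4 + 4\right)^{2} = 3 \cdot 0^{2} = 3 \cdot 0 = 0$)
$\frac{L + \frac{I{\left(15 \right)}}{494}}{U{\left(5 \right)} - 422} = \frac{0 + \frac{15}{14 \cdot 494}}{\left(-2 + \frac{11}{2} \cdot 5\right) - 422} = \frac{0 + \frac{15}{14} \cdot \frac{1}{494}}{\left(-2 + \frac{55}{2}\right) - 422} = \frac{0 + \frac{15}{6916}}{\frac{51}{2} - 422} = \frac{15}{6916 \left(- \frac{793}{2}\right)} = \frac{15}{6916} \left(- \frac{2}{793}\right) = - \frac{15}{2742194}$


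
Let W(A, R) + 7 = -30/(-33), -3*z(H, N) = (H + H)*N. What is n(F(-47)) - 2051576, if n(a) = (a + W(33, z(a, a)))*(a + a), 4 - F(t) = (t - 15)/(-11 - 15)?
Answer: -3813906664/1859 ≈ -2.0516e+6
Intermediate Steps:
z(H, N) = -2*H*N/3 (z(H, N) = -(H + H)*N/3 = -2*H*N/3)
W(A, R) = -67/11 (W(A, R) = -7 - 30/(-33) = -7 - 30*(-1/33) = -7 + 10/11 = -67/11)
F(t) = 89/26 + t/26 (F(t) = 4 - (t - 15)/(-11 - 15) = 4 - (-15 + t)/(-26) = 4 - (-15 + t)*(-1)/26 = 4 - (15/26 - t/26) = 4 + (-15/26 + t/26) = 89/26 + t/26)
n(a) = 2*a*(-67/11 + a) (n(a) = (a - 67/11)*(a + a) = (-67/11 + a)*(2*a) = 2*a*(-67/11 + a))
n(F(-47)) - 2051576 = 2*(89/26 + (1/26)*(-47))*(-67 + 11*(89/26 + (1/26)*(-47)))/11 - 2051576 = 2*(89/26 - 47/26)*(-67 + 11*(89/26 - 47/26))/11 - 2051576 = (2/11)*(21/13)*(-67 + 11*(21/13)) - 2051576 = (2/11)*(21/13)*(-67 + 231/13) - 2051576 = (2/11)*(21/13)*(-640/13) - 2051576 = -26880/1859 - 2051576 = -3813906664/1859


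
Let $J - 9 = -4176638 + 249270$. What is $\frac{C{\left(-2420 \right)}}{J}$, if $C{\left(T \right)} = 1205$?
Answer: $- \frac{1205}{3927359} \approx -0.00030682$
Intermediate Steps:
$J = -3927359$ ($J = 9 + \left(-4176638 + 249270\right) = 9 - 3927368 = -3927359$)
$\frac{C{\left(-2420 \right)}}{J} = \frac{1205}{-3927359} = 1205 \left(- \frac{1}{3927359}\right) = - \frac{1205}{3927359}$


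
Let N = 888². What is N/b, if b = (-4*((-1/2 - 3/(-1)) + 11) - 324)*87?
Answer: -43808/1827 ≈ -23.978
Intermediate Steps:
N = 788544
b = -32886 (b = (-4*((-1*½ - 3*(-1)) + 11) - 324)*87 = (-4*((-½ + 3) + 11) - 324)*87 = (-4*(5/2 + 11) - 324)*87 = (-4*27/2 - 324)*87 = (-54 - 324)*87 = -378*87 = -32886)
N/b = 788544/(-32886) = 788544*(-1/32886) = -43808/1827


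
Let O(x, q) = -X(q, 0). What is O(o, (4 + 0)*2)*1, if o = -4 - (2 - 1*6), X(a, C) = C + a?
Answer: -8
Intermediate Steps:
o = 0 (o = -4 - (2 - 6) = -4 - 1*(-4) = -4 + 4 = 0)
O(x, q) = -q (O(x, q) = -(0 + q) = -q)
O(o, (4 + 0)*2)*1 = -(4 + 0)*2*1 = -4*2*1 = -1*8*1 = -8*1 = -8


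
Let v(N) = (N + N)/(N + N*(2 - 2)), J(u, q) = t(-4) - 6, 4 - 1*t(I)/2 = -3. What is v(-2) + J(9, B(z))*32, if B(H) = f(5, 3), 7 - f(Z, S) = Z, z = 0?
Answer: 258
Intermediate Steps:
f(Z, S) = 7 - Z
t(I) = 14 (t(I) = 8 - 2*(-3) = 8 + 6 = 14)
B(H) = 2 (B(H) = 7 - 1*5 = 7 - 5 = 2)
J(u, q) = 8 (J(u, q) = 14 - 6 = 8)
v(N) = 2 (v(N) = (2*N)/(N + N*0) = (2*N)/(N + 0) = (2*N)/N = 2)
v(-2) + J(9, B(z))*32 = 2 + 8*32 = 2 + 256 = 258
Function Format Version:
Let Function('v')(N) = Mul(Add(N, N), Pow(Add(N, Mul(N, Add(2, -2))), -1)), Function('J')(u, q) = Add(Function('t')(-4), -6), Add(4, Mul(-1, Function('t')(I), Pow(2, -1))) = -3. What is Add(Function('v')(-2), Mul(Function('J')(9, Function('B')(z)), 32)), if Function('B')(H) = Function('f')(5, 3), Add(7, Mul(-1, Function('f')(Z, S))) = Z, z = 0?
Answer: 258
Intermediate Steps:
Function('f')(Z, S) = Add(7, Mul(-1, Z))
Function('t')(I) = 14 (Function('t')(I) = Add(8, Mul(-2, -3)) = Add(8, 6) = 14)
Function('B')(H) = 2 (Function('B')(H) = Add(7, Mul(-1, 5)) = Add(7, -5) = 2)
Function('J')(u, q) = 8 (Function('J')(u, q) = Add(14, -6) = 8)
Function('v')(N) = 2 (Function('v')(N) = Mul(Mul(2, N), Pow(Add(N, Mul(N, 0)), -1)) = Mul(Mul(2, N), Pow(Add(N, 0), -1)) = Mul(Mul(2, N), Pow(N, -1)) = 2)
Add(Function('v')(-2), Mul(Function('J')(9, Function('B')(z)), 32)) = Add(2, Mul(8, 32)) = Add(2, 256) = 258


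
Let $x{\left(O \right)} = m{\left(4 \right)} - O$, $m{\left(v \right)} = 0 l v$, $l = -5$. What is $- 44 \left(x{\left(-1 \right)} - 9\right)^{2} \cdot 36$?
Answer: $-101376$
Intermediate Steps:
$m{\left(v \right)} = 0$ ($m{\left(v \right)} = 0 \left(-5\right) v = 0 v = 0$)
$x{\left(O \right)} = - O$ ($x{\left(O \right)} = 0 - O = - O$)
$- 44 \left(x{\left(-1 \right)} - 9\right)^{2} \cdot 36 = - 44 \left(\left(-1\right) \left(-1\right) - 9\right)^{2} \cdot 36 = - 44 \left(1 - 9\right)^{2} \cdot 36 = - 44 \left(-8\right)^{2} \cdot 36 = \left(-44\right) 64 \cdot 36 = \left(-2816\right) 36 = -101376$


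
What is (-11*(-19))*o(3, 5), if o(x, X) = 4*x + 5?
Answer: 3553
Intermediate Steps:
o(x, X) = 5 + 4*x
(-11*(-19))*o(3, 5) = (-11*(-19))*(5 + 4*3) = 209*(5 + 12) = 209*17 = 3553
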